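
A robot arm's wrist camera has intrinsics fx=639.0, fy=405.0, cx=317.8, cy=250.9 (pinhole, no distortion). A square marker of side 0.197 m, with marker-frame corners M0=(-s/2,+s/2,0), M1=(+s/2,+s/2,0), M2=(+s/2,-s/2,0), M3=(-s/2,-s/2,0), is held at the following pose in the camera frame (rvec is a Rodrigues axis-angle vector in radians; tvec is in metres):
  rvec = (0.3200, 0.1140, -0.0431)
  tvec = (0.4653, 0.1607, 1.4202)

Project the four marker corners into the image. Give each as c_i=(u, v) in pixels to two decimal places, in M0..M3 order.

c0=(480.97, 321.93) c1=(570.44, 321.74) c2=(576.18, 269.98) c3=(482.69, 271.04)

Intrinsics K: fx=639.0, fy=405.0, cx=317.8, cy=250.9
Marker side s = 0.197 m; corners in marker frame (Z=0):
  M0 = (-0.0985, +0.0985, 0)
  M1 = (+0.0985, +0.0985, 0)
  M2 = (+0.0985, -0.0985, 0)
  M3 = (-0.0985, -0.0985, 0)
rvec = (0.3200, 0.1140, -0.0431), |rvec| = θ = 0.34242 rad = 19.619°
Rodrigues: sinθ=0.33577, 1−cosθ=0.05806; R = I + sinθ·[k]× + (1−cosθ)·[k]×²:
    [+0.99265 +0.06033 +0.10496]
    [-0.02420 +0.94838 -0.31622]
    [-0.11861 +0.31135 +0.94286]
t = (0.4653, 0.1607, 1.4202) m
M0: Pc = R·M0+t = (+0.37347, +0.25650, +1.46255); u = 639.0·(+0.37347)/1.46255 + 317.8 = 480.9704, v = 405.0·(+0.25650)/1.46255 + 250.9 = 321.9280
M1: Pc = R·M1+t = (+0.56902, +0.25173, +1.43918); u = 639.0·(+0.56902)/1.43918 + 317.8 = 570.4446, v = 405.0·(+0.25173)/1.43918 + 250.9 = 321.7396
M2: Pc = R·M2+t = (+0.55713, +0.06490, +1.37785); u = 639.0·(+0.55713)/1.37785 + 317.8 = 576.1799, v = 405.0·(+0.06490)/1.37785 + 250.9 = 269.9768
M3: Pc = R·M3+t = (+0.36158, +0.06967, +1.40122); u = 639.0·(+0.36158)/1.40122 + 317.8 = 482.6934, v = 405.0·(+0.06967)/1.40122 + 250.9 = 271.0366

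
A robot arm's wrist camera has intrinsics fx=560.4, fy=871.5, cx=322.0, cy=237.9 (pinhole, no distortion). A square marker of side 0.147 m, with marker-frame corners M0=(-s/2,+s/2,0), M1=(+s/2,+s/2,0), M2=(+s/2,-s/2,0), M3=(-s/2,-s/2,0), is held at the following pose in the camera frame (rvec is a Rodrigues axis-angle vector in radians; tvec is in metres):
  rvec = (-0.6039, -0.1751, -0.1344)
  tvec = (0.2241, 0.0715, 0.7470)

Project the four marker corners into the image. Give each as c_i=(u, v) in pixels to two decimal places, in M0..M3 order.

c0=(455.95, 410.38) c1=(561.94, 390.08) c2=(519.57, 244.56) c3=(423.08, 257.13)

Intrinsics K: fx=560.4, fy=871.5, cx=322.0, cy=237.9
Marker side s = 0.147 m; corners in marker frame (Z=0):
  M0 = (-0.0735, +0.0735, 0)
  M1 = (+0.0735, +0.0735, 0)
  M2 = (+0.0735, -0.0735, 0)
  M3 = (-0.0735, -0.0735, 0)
rvec = (-0.6039, -0.1751, -0.1344), |rvec| = θ = 0.64298 rad = 36.840°
Rodrigues: sinθ=0.59958, 1−cosθ=0.19969; R = I + sinθ·[k]× + (1−cosθ)·[k]×²:
    [+0.97647 +0.17640 -0.12408]
    [-0.07425 +0.81512 +0.57451]
    [+0.20249 -0.55177 +0.80904]
t = (0.2241, 0.0715, 0.7470) m
M0: Pc = R·M0+t = (+0.16530, +0.13687, +0.69156); u = 560.4·(+0.16530)/0.69156 + 322.0 = 455.9454, v = 871.5·(+0.13687)/0.69156 + 237.9 = 410.3814
M1: Pc = R·M1+t = (+0.30884, +0.12595, +0.72133); u = 560.4·(+0.30884)/0.72133 + 322.0 = 561.9350, v = 871.5·(+0.12595)/0.72133 + 237.9 = 390.0762
M2: Pc = R·M2+t = (+0.28290, +0.00613, +0.80244); u = 560.4·(+0.28290)/0.80244 + 322.0 = 519.5725, v = 871.5·(+0.00613)/0.80244 + 237.9 = 244.5584
M3: Pc = R·M3+t = (+0.13936, +0.01705, +0.77267); u = 560.4·(+0.13936)/0.77267 + 322.0 = 423.0772, v = 871.5·(+0.01705)/0.77267 + 237.9 = 257.1263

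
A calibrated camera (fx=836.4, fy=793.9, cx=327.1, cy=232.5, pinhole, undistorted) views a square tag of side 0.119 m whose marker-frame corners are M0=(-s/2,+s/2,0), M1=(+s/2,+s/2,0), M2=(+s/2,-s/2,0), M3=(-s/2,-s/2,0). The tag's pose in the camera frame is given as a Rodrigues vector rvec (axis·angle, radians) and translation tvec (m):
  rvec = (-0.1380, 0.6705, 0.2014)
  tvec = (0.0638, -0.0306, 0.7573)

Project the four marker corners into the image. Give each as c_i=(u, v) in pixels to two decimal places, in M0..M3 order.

Intrinsics K: fx=836.4, fy=793.9, cx=327.1, cy=232.5
Marker side s = 0.119 m; corners in marker frame (Z=0):
  M0 = (-0.0595, +0.0595, 0)
  M1 = (+0.0595, +0.0595, 0)
  M2 = (+0.0595, -0.0595, 0)
  M3 = (-0.0595, -0.0595, 0)
rvec = (-0.1380, 0.6705, 0.2014), |rvec| = θ = 0.71357 rad = 40.884°
Rodrigues: sinθ=0.65453, 1−cosθ=0.24397; R = I + sinθ·[k]× + (1−cosθ)·[k]×²:
    [+0.76516 -0.22907 +0.60171]
    [+0.14040 +0.97144 +0.19129]
    [-0.62835 -0.06188 +0.77547]
t = (0.0638, -0.0306, 0.7573) m
M0: Pc = R·M0+t = (+0.00464, +0.01885, +0.79100); u = 836.4·(+0.00464)/0.79100 + 327.1 = 332.0098, v = 793.9·(+0.01885)/0.79100 + 232.5 = 251.4156
M1: Pc = R·M1+t = (+0.09570, +0.03555, +0.71623); u = 836.4·(+0.09570)/0.71623 + 327.1 = 438.8530, v = 793.9·(+0.03555)/0.71623 + 232.5 = 271.9103
M2: Pc = R·M2+t = (+0.12296, -0.08005, +0.72360); u = 836.4·(+0.12296)/0.72360 + 327.1 = 469.2250, v = 793.9·(-0.08005)/0.72360 + 232.5 = 144.6760
M3: Pc = R·M3+t = (+0.03190, -0.09675, +0.79837); u = 836.4·(+0.03190)/0.79837 + 327.1 = 360.5227, v = 793.9·(-0.09675)/0.79837 + 232.5 = 136.2868

c0=(332.01, 251.42) c1=(438.85, 271.91) c2=(469.23, 144.68) c3=(360.52, 136.29)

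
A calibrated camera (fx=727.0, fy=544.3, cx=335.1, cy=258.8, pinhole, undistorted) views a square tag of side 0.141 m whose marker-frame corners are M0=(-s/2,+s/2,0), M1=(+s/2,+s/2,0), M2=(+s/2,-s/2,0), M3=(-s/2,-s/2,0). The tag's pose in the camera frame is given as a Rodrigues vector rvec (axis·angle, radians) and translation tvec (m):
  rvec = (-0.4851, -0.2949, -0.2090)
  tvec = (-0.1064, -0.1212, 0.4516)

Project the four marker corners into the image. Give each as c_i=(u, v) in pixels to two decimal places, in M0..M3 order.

Intrinsics K: fx=727.0, fy=544.3, cx=335.1, cy=258.8
Marker side s = 0.141 m; corners in marker frame (Z=0):
  M0 = (-0.0705, +0.0705, 0)
  M1 = (+0.0705, +0.0705, 0)
  M2 = (+0.0705, -0.0705, 0)
  M3 = (-0.0705, -0.0705, 0)
rvec = (-0.4851, -0.2949, -0.2090), |rvec| = θ = 0.60495 rad = 34.661°
Rodrigues: sinθ=0.56872, 1−cosθ=0.17747; R = I + sinθ·[k]× + (1−cosθ)·[k]×²:
    [+0.93664 +0.26586 -0.22807]
    [-0.12711 +0.86470 +0.48594]
    [+0.32640 -0.42616 +0.84371]
t = (-0.1064, -0.1212, 0.4516) m
M0: Pc = R·M0+t = (-0.15369, -0.05128, +0.39854); u = 727.0·(-0.15369)/0.39854 + 335.1 = 54.7471, v = 544.3·(-0.05128)/0.39854 + 258.8 = 188.7696
M1: Pc = R·M1+t = (-0.02162, -0.06920, +0.44457); u = 727.0·(-0.02162)/0.44457 + 335.1 = 299.7388, v = 544.3·(-0.06920)/0.44457 + 258.8 = 174.0761
M2: Pc = R·M2+t = (-0.05911, -0.19112, +0.50466); u = 727.0·(-0.05911)/0.50466 + 335.1 = 249.9478, v = 544.3·(-0.19112)/0.50466 + 258.8 = 52.6633
M3: Pc = R·M3+t = (-0.19118, -0.17320, +0.45863); u = 727.0·(-0.19118)/0.45863 + 335.1 = 32.0576, v = 544.3·(-0.17320)/0.45863 + 258.8 = 53.2480

c0=(54.75, 188.77) c1=(299.74, 174.08) c2=(249.95, 52.66) c3=(32.06, 53.25)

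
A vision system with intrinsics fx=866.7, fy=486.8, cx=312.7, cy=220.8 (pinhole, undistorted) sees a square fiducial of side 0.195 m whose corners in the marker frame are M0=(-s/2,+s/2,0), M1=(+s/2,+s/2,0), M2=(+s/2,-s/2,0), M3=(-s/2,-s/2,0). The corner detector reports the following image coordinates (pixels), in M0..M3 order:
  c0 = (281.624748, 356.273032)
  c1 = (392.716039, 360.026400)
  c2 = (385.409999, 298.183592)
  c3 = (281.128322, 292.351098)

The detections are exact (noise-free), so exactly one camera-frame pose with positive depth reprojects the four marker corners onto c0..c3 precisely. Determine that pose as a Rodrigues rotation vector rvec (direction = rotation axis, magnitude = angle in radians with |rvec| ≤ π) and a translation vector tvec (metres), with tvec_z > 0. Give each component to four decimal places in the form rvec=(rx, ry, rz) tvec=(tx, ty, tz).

Intrinsics K: fx=866.7, fy=486.8, cx=312.7, cy=220.8
Marker side s = 0.195 m; corners in marker frame (Z=0):
  M0 = (-0.0975, +0.0975, 0)
  M1 = (+0.0975, +0.0975, 0)
  M2 = (+0.0975, -0.0975, 0)
  M3 = (-0.0975, -0.0975, 0)
Detected image corners:
  c0 = (281.624748, 356.273032) px
  c1 = (392.716039, 360.026400) px
  c2 = (385.409999, 298.183592) px
  c3 = (281.128322, 292.351098) px
Planar DLT: solve 8×8 A·h = b for H (H[2,2]=1):
  H  [+616.97938 -90.73458 +336.17947]
  H  [+88.39834 +214.12002 +325.73831]
  H  [+0.19481 -0.33134 +1.00000]
B = K⁻¹H; ‖b₁‖=0.676960, ‖b₂‖=0.676960; λ = 2/(‖b₁‖+‖b₂‖) = 1.477193, sign → tz>0 ⇒ λ=+1.477193
r₁ = λ·B[:,0] = (+0.94774,+0.13772,+0.28778); r₂ = λ·B[:,1] = (+0.02195,+0.87175,-0.48946)
r₃ = r₁×r₂ = (-0.31828,+0.47020,+0.82318); SVD([r₁ r₂ r₃]) → R = UVᵀ:
  R  [+0.94774 +0.02195 -0.31828]
  R  [+0.13772 +0.87175 +0.47020]
  R  [+0.28778 -0.48946 +0.82318]
t = (+0.04002, +0.31843, +1.47719) m
tr R = 2.642671; θ = arccos((tr R − 1)/2) = 0.607048 rad = 34.781°
axis k = ((R−Rᵀ)₃₂, (R−Rᵀ)₁₃, (R−Rᵀ)₂₁) / (2 sinθ) = (-0.841142, -0.531209, +0.101474)
rvec = θ·k = (-0.510614, -0.322469, +0.061600)

rvec=(-0.5106, -0.3225, 0.0616) tvec=(0.0400, 0.3184, 1.4772)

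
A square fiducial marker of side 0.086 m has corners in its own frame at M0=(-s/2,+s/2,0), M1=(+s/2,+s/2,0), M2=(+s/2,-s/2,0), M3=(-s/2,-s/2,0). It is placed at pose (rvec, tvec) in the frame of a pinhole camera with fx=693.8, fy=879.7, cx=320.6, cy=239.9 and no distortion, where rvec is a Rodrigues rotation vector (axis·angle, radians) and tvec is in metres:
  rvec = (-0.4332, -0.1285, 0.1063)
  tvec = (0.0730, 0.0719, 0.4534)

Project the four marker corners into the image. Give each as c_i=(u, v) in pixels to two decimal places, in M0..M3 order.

Intrinsics K: fx=693.8, fy=879.7, cx=320.6, cy=239.9
Marker side s = 0.086 m; corners in marker frame (Z=0):
  M0 = (-0.0430, +0.0430, 0)
  M1 = (+0.0430, +0.0430, 0)
  M2 = (+0.0430, -0.0430, 0)
  M3 = (-0.0430, -0.0430, 0)
rvec = (-0.4332, -0.1285, 0.1063), |rvec| = θ = 0.46419 rad = 26.596°
Rodrigues: sinθ=0.44770, 1−cosθ=0.10582; R = I + sinθ·[k]× + (1−cosθ)·[k]×²:
    [+0.98634 -0.07519 -0.14655]
    [+0.12986 +0.90229 +0.41110]
    [+0.10132 -0.42452 +0.89973]
t = (0.0730, 0.0719, 0.4534) m
M0: Pc = R·M0+t = (+0.02735, +0.10511, +0.43079); u = 693.8·(+0.02735)/0.43079 + 320.6 = 364.6550, v = 879.7·(+0.10511)/0.43079 + 239.9 = 454.5510
M1: Pc = R·M1+t = (+0.11218, +0.11628, +0.43950); u = 693.8·(+0.11218)/0.43950 + 320.6 = 497.6872, v = 879.7·(+0.11628)/0.43950 + 239.9 = 472.6490
M2: Pc = R·M2+t = (+0.11865, +0.03869, +0.47601); u = 693.8·(+0.11865)/0.47601 + 320.6 = 493.5296, v = 879.7·(+0.03869)/0.47601 + 239.9 = 311.3932
M3: Pc = R·M3+t = (+0.03382, +0.02752, +0.46730); u = 693.8·(+0.03382)/0.46730 + 320.6 = 370.8133, v = 879.7·(+0.02752)/0.46730 + 239.9 = 291.7023

c0=(364.65, 454.55) c1=(497.69, 472.65) c2=(493.53, 311.39) c3=(370.81, 291.70)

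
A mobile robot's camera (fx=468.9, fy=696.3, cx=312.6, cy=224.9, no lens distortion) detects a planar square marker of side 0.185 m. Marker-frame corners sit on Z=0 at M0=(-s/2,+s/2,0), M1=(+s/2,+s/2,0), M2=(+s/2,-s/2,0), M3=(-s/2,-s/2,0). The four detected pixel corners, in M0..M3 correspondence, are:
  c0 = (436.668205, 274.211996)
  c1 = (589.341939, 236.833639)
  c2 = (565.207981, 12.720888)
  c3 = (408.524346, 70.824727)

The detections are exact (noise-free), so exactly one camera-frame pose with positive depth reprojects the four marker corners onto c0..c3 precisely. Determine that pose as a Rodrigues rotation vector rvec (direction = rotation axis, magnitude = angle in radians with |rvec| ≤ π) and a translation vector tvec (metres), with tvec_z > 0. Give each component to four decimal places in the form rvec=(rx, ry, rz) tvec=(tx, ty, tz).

Intrinsics K: fx=468.9, fy=696.3, cx=312.6, cy=224.9
Marker side s = 0.185 m; corners in marker frame (Z=0):
  M0 = (-0.0925, +0.0925, 0)
  M1 = (+0.0925, +0.0925, 0)
  M2 = (+0.0925, -0.0925, 0)
  M3 = (-0.0925, -0.0925, 0)
Detected image corners:
  c0 = (436.668205, 274.211996) px
  c1 = (589.341939, 236.833639) px
  c2 = (565.207981, 12.720888) px
  c3 = (408.524346, 70.824727) px
Planar DLT: solve 8×8 A·h = b for H (H[2,2]=1):
  H  [+598.46416 +251.94404 +496.80471]
  H  [-327.50991 +1185.70409 +151.87507]
  H  [-0.47489 +0.22038 +1.00000]
B = K⁻¹H; ‖b₁‖=1.692146, ‖b₂‖=1.692146; λ = 2/(‖b₁‖+‖b₂‖) = 0.590966, sign → tz>0 ⇒ λ=+0.590966
r₁ = λ·B[:,0] = (+0.94136,-0.18732,-0.28065); r₂ = λ·B[:,1] = (+0.23071,+0.96427,+0.13024)
r₃ = r₁×r₂ = (+0.24622,-0.18735,+0.95093); SVD([r₁ r₂ r₃]) → R = UVᵀ:
  R  [+0.94136 +0.23071 +0.24622]
  R  [-0.18732 +0.96427 -0.18735]
  R  [-0.28065 +0.13024 +0.95093]
t = (+0.23216, -0.06198, +0.59097) m
tr R = 2.856558; θ = arccos((tr R − 1)/2) = 0.381039 rad = 21.832°
axis k = ((R−Rᵀ)₃₂, (R−Rᵀ)₁₃, (R−Rᵀ)₂₁) / (2 sinθ) = (+0.426993, +0.708374, -0.562035)
rvec = θ·k = (+0.162701, +0.269918, -0.214157)

rvec=(0.1627, 0.2699, -0.2142) tvec=(0.2322, -0.0620, 0.5910)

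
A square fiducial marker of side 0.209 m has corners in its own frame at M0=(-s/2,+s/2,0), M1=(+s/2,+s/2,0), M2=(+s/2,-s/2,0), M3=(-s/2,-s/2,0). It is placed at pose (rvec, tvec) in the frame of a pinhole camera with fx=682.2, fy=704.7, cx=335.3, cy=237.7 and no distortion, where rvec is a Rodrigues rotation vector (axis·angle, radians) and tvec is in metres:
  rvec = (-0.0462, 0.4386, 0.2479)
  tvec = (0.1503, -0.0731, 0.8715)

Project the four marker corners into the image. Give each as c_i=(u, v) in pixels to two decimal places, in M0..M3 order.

Intrinsics K: fx=682.2, fy=704.7, cx=335.3, cy=237.7
Marker side s = 0.209 m; corners in marker frame (Z=0):
  M0 = (-0.1045, +0.1045, 0)
  M1 = (+0.1045, +0.1045, 0)
  M2 = (+0.1045, -0.1045, 0)
  M3 = (-0.1045, -0.1045, 0)
rvec = (-0.0462, 0.4386, 0.2479), |rvec| = θ = 0.50592 rad = 28.987°
Rodrigues: sinθ=0.48462, 1−cosθ=0.12527; R = I + sinθ·[k]× + (1−cosθ)·[k]×²:
    [+0.87577 -0.24738 +0.41452]
    [+0.22754 +0.96888 +0.09747]
    [-0.42573 +0.00896 +0.90480]
t = (0.1503, -0.0731, 0.8715) m
M0: Pc = R·M0+t = (+0.03293, +0.00437, +0.91693); u = 682.2·(+0.03293)/0.91693 + 335.3 = 359.8009, v = 704.7·(+0.00437)/0.91693 + 237.7 = 241.0583
M1: Pc = R·M1+t = (+0.21597, +0.05193, +0.82795); u = 682.2·(+0.21597)/0.82795 + 335.3 = 513.2496, v = 704.7·(+0.05193)/0.82795 + 237.7 = 281.8962
M2: Pc = R·M2+t = (+0.26767, -0.15057, +0.82607); u = 682.2·(+0.26767)/0.82607 + 335.3 = 556.3500, v = 704.7·(-0.15057)/0.82607 + 237.7 = 109.2535
M3: Pc = R·M3+t = (+0.08463, -0.19813, +0.91505); u = 682.2·(+0.08463)/0.91505 + 335.3 = 398.3963, v = 704.7·(-0.19813)/0.91505 + 237.7 = 85.1194

c0=(359.80, 241.06) c1=(513.25, 281.90) c2=(556.35, 109.25) c3=(398.40, 85.12)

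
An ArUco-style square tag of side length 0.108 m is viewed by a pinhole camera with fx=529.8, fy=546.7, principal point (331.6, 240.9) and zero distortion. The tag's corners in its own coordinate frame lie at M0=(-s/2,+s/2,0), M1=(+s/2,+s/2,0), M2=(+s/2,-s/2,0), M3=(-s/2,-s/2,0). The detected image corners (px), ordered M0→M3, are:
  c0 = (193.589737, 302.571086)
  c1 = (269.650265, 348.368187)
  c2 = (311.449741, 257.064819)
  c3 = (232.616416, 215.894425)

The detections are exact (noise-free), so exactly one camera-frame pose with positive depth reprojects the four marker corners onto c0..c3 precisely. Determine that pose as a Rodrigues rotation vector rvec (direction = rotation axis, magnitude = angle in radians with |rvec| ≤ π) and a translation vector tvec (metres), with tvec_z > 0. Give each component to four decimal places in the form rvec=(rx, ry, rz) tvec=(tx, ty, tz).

Intrinsics K: fx=529.8, fy=546.7, cx=331.6, cy=240.9
Marker side s = 0.108 m; corners in marker frame (Z=0):
  M0 = (-0.0540, +0.0540, 0)
  M1 = (+0.0540, +0.0540, 0)
  M2 = (+0.0540, -0.0540, 0)
  M3 = (-0.0540, -0.0540, 0)
Detected image corners:
  c0 = (193.589737, 302.571086) px
  c1 = (269.650265, 348.368187) px
  c2 = (311.449741, 257.064819) px
  c3 = (232.616416, 215.894425) px
Planar DLT: solve 8×8 A·h = b for H (H[2,2]=1):
  H  [+587.95359 -357.72620 +250.68470]
  H  [+258.65481 +841.36731 +280.52647]
  H  [-0.51267 +0.06399 +1.00000]
B = K⁻¹H; ‖b₁‖=1.672782, ‖b₂‖=1.672782; λ = 2/(‖b₁‖+‖b₂‖) = 0.597807, sign → tz>0 ⇒ λ=+0.597807
r₁ = λ·B[:,0] = (+0.85525,+0.41788,-0.30648); r₂ = λ·B[:,1] = (-0.42759,+0.90316,+0.03825)
r₃ = r₁×r₂ = (+0.29278,+0.09833,+0.95111); SVD([r₁ r₂ r₃]) → R = UVᵀ:
  R  [+0.85525 -0.42759 +0.29278]
  R  [+0.41788 +0.90316 +0.09833]
  R  [-0.30648 +0.03825 +0.95111]
t = (-0.09130, +0.04333, +0.59781) m
tr R = 2.709521; θ = arccos((tr R − 1)/2) = 0.545707 rad = 31.267°
axis k = ((R−Rᵀ)₃₂, (R−Rᵀ)₁₃, (R−Rᵀ)₂₁) / (2 sinθ) = (-0.057877, +0.577296, +0.814481)
rvec = θ·k = (-0.031584, +0.315034, +0.444468)

rvec=(-0.0316, 0.3150, 0.4445) tvec=(-0.0913, 0.0433, 0.5978)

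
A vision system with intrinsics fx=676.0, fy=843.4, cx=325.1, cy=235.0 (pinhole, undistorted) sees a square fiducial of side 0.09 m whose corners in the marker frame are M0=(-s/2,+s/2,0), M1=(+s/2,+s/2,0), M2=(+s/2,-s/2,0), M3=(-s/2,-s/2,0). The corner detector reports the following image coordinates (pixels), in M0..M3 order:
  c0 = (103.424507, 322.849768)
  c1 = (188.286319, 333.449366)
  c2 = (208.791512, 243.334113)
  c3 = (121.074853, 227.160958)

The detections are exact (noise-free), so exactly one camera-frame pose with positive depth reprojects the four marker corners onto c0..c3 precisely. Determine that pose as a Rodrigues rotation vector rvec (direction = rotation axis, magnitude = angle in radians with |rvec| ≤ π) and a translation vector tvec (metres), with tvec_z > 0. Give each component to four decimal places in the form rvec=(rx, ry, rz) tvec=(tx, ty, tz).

rvec=(0.4269, -0.3951, 0.2446) tvec=(-0.1763, 0.0401, 0.7060)

Intrinsics K: fx=676.0, fy=843.4, cx=325.1, cy=235.0
Marker side s = 0.09 m; corners in marker frame (Z=0):
  M0 = (-0.0450, +0.0450, 0)
  M1 = (+0.0450, +0.0450, 0)
  M2 = (+0.0450, -0.0450, 0)
  M3 = (-0.0450, -0.0450, 0)
Detected image corners:
  c0 = (103.424507, 322.849768) px
  c1 = (188.286319, 333.449366) px
  c2 = (208.791512, 243.334113) px
  c3 = (121.074853, 227.160958) px
Planar DLT: solve 8×8 A·h = b for H (H[2,2]=1):
  H  [+1050.82375 -134.84446 +156.33465]
  H  [+315.56402 +1172.00809 +282.92090]
  H  [+0.59469 +0.49909 +1.00000]
B = K⁻¹H; ‖b₁‖=1.416384, ‖b₂‖=1.416384; λ = 2/(‖b₁‖+‖b₂‖) = 0.706023, sign → tz>0 ⇒ λ=+0.706023
r₁ = λ·B[:,0] = (+0.89558,+0.14718,+0.41986); r₂ = λ·B[:,1] = (-0.31029,+0.88292,+0.35237)
r₃ = r₁×r₂ = (-0.31885,-0.44585,+0.83639); SVD([r₁ r₂ r₃]) → R = UVᵀ:
  R  [+0.89558 -0.31029 -0.31885]
  R  [+0.14718 +0.88292 -0.44585]
  R  [+0.41986 +0.35237 +0.83639]
t = (-0.17626, +0.04012, +0.70602) m
tr R = 2.614894; θ = arccos((tr R − 1)/2) = 0.630985 rad = 36.153°
axis k = ((R−Rᵀ)₃₂, (R−Rᵀ)₁₃, (R−Rᵀ)₂₁) / (2 sinθ) = (+0.676524, -0.626087, +0.387724)
rvec = θ·k = (+0.426876, -0.395051, +0.244648)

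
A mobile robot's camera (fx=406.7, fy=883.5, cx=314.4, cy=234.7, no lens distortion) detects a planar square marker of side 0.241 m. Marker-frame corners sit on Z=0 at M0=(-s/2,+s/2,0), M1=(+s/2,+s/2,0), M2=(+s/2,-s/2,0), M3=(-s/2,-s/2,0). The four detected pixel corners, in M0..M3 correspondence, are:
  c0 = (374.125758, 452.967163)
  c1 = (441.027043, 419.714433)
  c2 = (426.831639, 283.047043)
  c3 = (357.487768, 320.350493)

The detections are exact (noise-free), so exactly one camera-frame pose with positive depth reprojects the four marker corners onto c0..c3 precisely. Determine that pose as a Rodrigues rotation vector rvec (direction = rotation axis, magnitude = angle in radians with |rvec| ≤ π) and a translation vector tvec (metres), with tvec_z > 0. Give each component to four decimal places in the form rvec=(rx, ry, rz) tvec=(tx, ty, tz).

rvec=(0.2540, 0.0831, -0.2689) tvec=(0.2973, 0.2180, 1.4177)

Intrinsics K: fx=406.7, fy=883.5, cx=314.4, cy=234.7
Marker side s = 0.241 m; corners in marker frame (Z=0):
  M0 = (-0.1205, +0.1205, 0)
  M1 = (+0.1205, +0.1205, 0)
  M2 = (+0.1205, -0.1205, 0)
  M3 = (-0.1205, -0.1205, 0)
Detected image corners:
  c0 = (374.125758, 452.967163) px
  c1 = (441.027043, 419.714433) px
  c2 = (426.831639, 283.047043) px
  c3 = (357.487768, 320.350493) px
Planar DLT: solve 8×8 A·h = b for H (H[2,2]=1):
  H  [+250.15632 +130.84535 +399.69064]
  H  [-176.12066 +620.26933 +370.54776]
  H  [-0.08105 +0.16712 +1.00000]
B = K⁻¹H; ‖b₁‖=0.705351, ‖b₂‖=0.705351; λ = 2/(‖b₁‖+‖b₂‖) = 1.417734, sign → tz>0 ⇒ λ=+1.417734
r₁ = λ·B[:,0] = (+0.96086,-0.25209,-0.11490); r₂ = λ·B[:,1] = (+0.27296,+0.93239,+0.23693)
r₃ = r₁×r₂ = (+0.04741,-0.25902,+0.96471); SVD([r₁ r₂ r₃]) → R = UVᵀ:
  R  [+0.96086 +0.27296 +0.04741]
  R  [-0.25209 +0.93239 -0.25902]
  R  [-0.11490 +0.23693 +0.96471]
t = (+0.29732, +0.21799, +1.41773) m
tr R = 2.857957; θ = arccos((tr R − 1)/2) = 0.379153 rad = 21.724°
axis k = ((R−Rᵀ)₃₂, (R−Rᵀ)₁₃, (R−Rᵀ)₂₁) / (2 sinθ) = (+0.669967, +0.219256, -0.709275)
rvec = θ·k = (+0.254020, +0.083131, -0.268923)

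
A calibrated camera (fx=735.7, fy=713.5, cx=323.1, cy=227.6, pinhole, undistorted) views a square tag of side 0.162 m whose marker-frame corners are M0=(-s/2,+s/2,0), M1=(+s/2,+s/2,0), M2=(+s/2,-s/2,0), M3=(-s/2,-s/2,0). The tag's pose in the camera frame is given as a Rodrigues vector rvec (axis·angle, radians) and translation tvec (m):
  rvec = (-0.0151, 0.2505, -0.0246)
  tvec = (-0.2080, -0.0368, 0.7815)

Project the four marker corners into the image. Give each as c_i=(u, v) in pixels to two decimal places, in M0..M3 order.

Intrinsics K: fx=735.7, fy=713.5, cx=323.1, cy=227.6
Marker side s = 0.162 m; corners in marker frame (Z=0):
  M0 = (-0.0810, +0.0810, 0)
  M1 = (+0.0810, +0.0810, 0)
  M2 = (+0.0810, -0.0810, 0)
  M3 = (-0.0810, -0.0810, 0)
rvec = (-0.0151, 0.2505, -0.0246), |rvec| = θ = 0.25216 rad = 14.448°
Rodrigues: sinθ=0.24949, 1−cosθ=0.03162; R = I + sinθ·[k]× + (1−cosθ)·[k]×²:
    [+0.96849 +0.02246 +0.24804]
    [-0.02622 +0.99959 +0.01188]
    [-0.24767 -0.01801 +0.96868]
t = (-0.2080, -0.0368, 0.7815) m
M0: Pc = R·M0+t = (-0.28463, +0.04629, +0.80010); u = 735.7·(-0.28463)/0.80010 + 323.1 = 61.3821, v = 713.5·(+0.04629)/0.80010 + 227.6 = 268.8799
M1: Pc = R·M1+t = (-0.12773, +0.04204, +0.75998); u = 735.7·(-0.12773)/0.75998 + 323.1 = 199.4477, v = 713.5·(+0.04204)/0.75998 + 227.6 = 267.0712
M2: Pc = R·M2+t = (-0.13137, -0.11989, +0.76290); u = 735.7·(-0.13137)/0.76290 + 323.1 = 196.4119, v = 713.5·(-0.11989)/0.76290 + 227.6 = 115.4725
M3: Pc = R·M3+t = (-0.28827, -0.11564, +0.80302); u = 735.7·(-0.28827)/0.80302 + 323.1 = 58.9995, v = 713.5·(-0.11564)/0.80302 + 227.6 = 124.8492

c0=(61.38, 268.88) c1=(199.45, 267.07) c2=(196.41, 115.47) c3=(59.00, 124.85)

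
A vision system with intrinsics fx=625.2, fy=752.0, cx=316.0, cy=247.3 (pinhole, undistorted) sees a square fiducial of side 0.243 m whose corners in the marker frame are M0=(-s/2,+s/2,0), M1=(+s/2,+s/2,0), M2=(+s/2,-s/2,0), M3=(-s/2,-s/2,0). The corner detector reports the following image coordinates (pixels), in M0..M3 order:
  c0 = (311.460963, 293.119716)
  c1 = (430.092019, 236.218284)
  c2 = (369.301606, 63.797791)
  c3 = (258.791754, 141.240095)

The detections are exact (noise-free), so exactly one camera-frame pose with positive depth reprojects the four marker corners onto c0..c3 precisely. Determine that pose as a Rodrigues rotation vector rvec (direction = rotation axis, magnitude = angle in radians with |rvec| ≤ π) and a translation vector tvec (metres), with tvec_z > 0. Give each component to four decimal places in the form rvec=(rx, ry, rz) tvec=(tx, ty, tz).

rvec=(0.0887, 0.5860, -0.3930) tvec=(0.0376, -0.0855, 1.0408)

Intrinsics K: fx=625.2, fy=752.0, cx=316.0, cy=247.3
Marker side s = 0.243 m; corners in marker frame (Z=0):
  M0 = (-0.1215, +0.1215, 0)
  M1 = (+0.1215, +0.1215, 0)
  M2 = (+0.1215, -0.1215, 0)
  M3 = (-0.1215, -0.1215, 0)
Detected image corners:
  c0 = (311.460963, 293.119716) px
  c1 = (430.092019, 236.218284) px
  c2 = (369.301606, 63.797791) px
  c3 = (258.791754, 141.240095) px
Planar DLT: solve 8×8 A·h = b for H (H[2,2]=1):
  H  [+288.97243 +222.83421 +338.60684]
  H  [-374.39874 +659.43275 +185.49392]
  H  [-0.53285 -0.02786 +1.00000]
B = K⁻¹H; ‖b₁‖=0.960814, ‖b₂‖=0.960814; λ = 2/(‖b₁‖+‖b₂‖) = 1.040784, sign → tz>0 ⇒ λ=+1.040784
r₁ = λ·B[:,0] = (+0.76137,-0.33580,-0.55458); r₂ = λ·B[:,1] = (+0.38561,+0.92220,-0.02900)
r₃ = r₁×r₂ = (+0.52118,-0.19178,+0.83162); SVD([r₁ r₂ r₃]) → R = UVᵀ:
  R  [+0.76137 +0.38561 +0.52118]
  R  [-0.33580 +0.92220 -0.19178]
  R  [-0.55458 -0.02900 +0.83162]
t = (+0.03763, -0.08554, +1.04078) m
tr R = 2.515194; θ = arccos((tr R − 1)/2) = 0.711173 rad = 40.747°
axis k = ((R−Rᵀ)₃₂, (R−Rᵀ)₁₃, (R−Rᵀ)₂₁) / (2 sinθ) = (+0.124693, +0.824055, -0.552617)
rvec = θ·k = (+0.088678, +0.586045, -0.393006)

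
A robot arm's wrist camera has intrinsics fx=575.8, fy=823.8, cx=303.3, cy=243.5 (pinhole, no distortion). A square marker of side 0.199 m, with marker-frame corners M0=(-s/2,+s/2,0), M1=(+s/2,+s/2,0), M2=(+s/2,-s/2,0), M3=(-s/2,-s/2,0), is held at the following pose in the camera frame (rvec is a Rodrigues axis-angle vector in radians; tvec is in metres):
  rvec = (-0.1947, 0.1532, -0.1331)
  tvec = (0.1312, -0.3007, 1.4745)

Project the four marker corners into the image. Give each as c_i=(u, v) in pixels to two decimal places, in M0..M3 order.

c0=(321.08, 137.22) c1=(399.33, 118.56) c2=(387.70, 14.31) c3=(311.75, 34.38)

Intrinsics K: fx=575.8, fy=823.8, cx=303.3, cy=243.5
Marker side s = 0.199 m; corners in marker frame (Z=0):
  M0 = (-0.0995, +0.0995, 0)
  M1 = (+0.0995, +0.0995, 0)
  M2 = (+0.0995, -0.0995, 0)
  M3 = (-0.0995, -0.0995, 0)
rvec = (-0.1947, 0.1532, -0.1331), |rvec| = θ = 0.28124 rad = 16.114°
Rodrigues: sinθ=0.27754, 1−cosθ=0.03929; R = I + sinθ·[k]× + (1−cosθ)·[k]×²:
    [+0.97954 +0.11654 +0.16406]
    [-0.14617 +0.97237 +0.18202]
    [-0.13832 -0.20227 +0.96951]
t = (0.1312, -0.3007, 1.4745) m
M0: Pc = R·M0+t = (+0.04533, -0.18941, +1.46814); u = 575.8·(+0.04533)/1.46814 + 303.3 = 321.0787, v = 823.8·(-0.18941)/1.46814 + 243.5 = 137.2210
M1: Pc = R·M1+t = (+0.24026, -0.21849, +1.44061); u = 575.8·(+0.24026)/1.44061 + 303.3 = 399.3298, v = 823.8·(-0.21849)/1.44061 + 243.5 = 118.5569
M2: Pc = R·M2+t = (+0.21707, -0.41199, +1.48086); u = 575.8·(+0.21707)/1.48086 + 303.3 = 387.7024, v = 823.8·(-0.41199)/1.48086 + 243.5 = 14.3086
M3: Pc = R·M3+t = (+0.02214, -0.38291, +1.50839); u = 575.8·(+0.02214)/1.50839 + 303.3 = 311.7516, v = 823.8·(-0.38291)/1.50839 + 243.5 = 34.3769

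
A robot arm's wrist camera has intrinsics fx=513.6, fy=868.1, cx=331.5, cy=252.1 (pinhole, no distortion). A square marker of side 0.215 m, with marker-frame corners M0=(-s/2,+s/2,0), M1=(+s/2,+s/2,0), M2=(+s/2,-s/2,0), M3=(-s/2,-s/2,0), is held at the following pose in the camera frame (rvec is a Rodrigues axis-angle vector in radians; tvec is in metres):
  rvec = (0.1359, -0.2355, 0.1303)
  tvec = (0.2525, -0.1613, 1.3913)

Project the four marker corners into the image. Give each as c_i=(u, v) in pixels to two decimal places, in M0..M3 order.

Intrinsics K: fx=513.6, fy=868.1, cx=331.5, cy=252.1
Marker side s = 0.215 m; corners in marker frame (Z=0):
  M0 = (-0.1075, +0.1075, 0)
  M1 = (+0.1075, +0.1075, 0)
  M2 = (+0.1075, -0.1075, 0)
  M3 = (-0.1075, -0.1075, 0)
rvec = (0.1359, -0.2355, 0.1303), |rvec| = θ = 0.30151 rad = 17.275°
Rodrigues: sinθ=0.29696, 1−cosθ=0.04511; R = I + sinθ·[k]× + (1−cosθ)·[k]×²:
    [+0.96405 -0.14422 -0.22316]
    [+0.11245 +0.98241 -0.14908]
    [+0.24074 +0.11862 +0.96331]
t = (0.2525, -0.1613, 1.3913) m
M0: Pc = R·M0+t = (+0.13336, -0.06778, +1.37817); u = 513.6·(+0.13336)/1.37817 + 331.5 = 381.1993, v = 868.1·(-0.06778)/1.37817 + 252.1 = 209.4062
M1: Pc = R·M1+t = (+0.34063, -0.04360, +1.42993); u = 513.6·(+0.34063)/1.42993 + 331.5 = 453.8478, v = 868.1·(-0.04360)/1.42993 + 252.1 = 225.6295
M2: Pc = R·M2+t = (+0.37164, -0.25482, +1.40443); u = 513.6·(+0.37164)/1.40443 + 331.5 = 467.4087, v = 868.1·(-0.25482)/1.40443 + 252.1 = 94.5912
M3: Pc = R·M3+t = (+0.16437, -0.27900, +1.35267); u = 513.6·(+0.16437)/1.35267 + 331.5 = 393.9093, v = 868.1·(-0.27900)/1.35267 + 252.1 = 73.0480

c0=(381.20, 209.41) c1=(453.85, 225.63) c2=(467.41, 94.59) c3=(393.91, 73.05)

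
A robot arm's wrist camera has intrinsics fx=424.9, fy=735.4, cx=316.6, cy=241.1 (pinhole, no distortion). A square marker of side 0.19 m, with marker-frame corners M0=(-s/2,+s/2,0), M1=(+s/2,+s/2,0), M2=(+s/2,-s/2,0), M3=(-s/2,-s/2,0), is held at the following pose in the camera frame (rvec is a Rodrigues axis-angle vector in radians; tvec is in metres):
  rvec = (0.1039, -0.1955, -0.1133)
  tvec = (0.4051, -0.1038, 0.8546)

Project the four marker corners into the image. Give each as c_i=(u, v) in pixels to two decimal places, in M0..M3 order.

c0=(478.12, 242.57) c1=(560.68, 223.17) c2=(557.25, 62.46) c3=(472.38, 75.43)

Intrinsics K: fx=424.9, fy=735.4, cx=316.6, cy=241.1
Marker side s = 0.19 m; corners in marker frame (Z=0):
  M0 = (-0.0950, +0.0950, 0)
  M1 = (+0.0950, +0.0950, 0)
  M2 = (+0.0950, -0.0950, 0)
  M3 = (-0.0950, -0.0950, 0)
rvec = (0.1039, -0.1955, -0.1133), |rvec| = θ = 0.24870 rad = 14.250°
Rodrigues: sinθ=0.24615, 1−cosθ=0.03077; R = I + sinθ·[k]× + (1−cosθ)·[k]×²:
    [+0.97460 +0.10203 -0.19935]
    [-0.12224 +0.98824 -0.09181]
    [+0.18764 +0.11385 +0.97562]
t = (0.4051, -0.1038, 0.8546) m
M0: Pc = R·M0+t = (+0.32221, +0.00170, +0.84759); u = 424.9·(+0.32221)/0.84759 + 316.6 = 478.1228, v = 735.4·(+0.00170)/0.84759 + 241.1 = 242.5715
M1: Pc = R·M1+t = (+0.50738, -0.02153, +0.88324); u = 424.9·(+0.50738)/0.88324 + 316.6 = 560.6850, v = 735.4·(-0.02153)/0.88324 + 241.1 = 223.1742
M2: Pc = R·M2+t = (+0.48799, -0.20930, +0.86161); u = 424.9·(+0.48799)/0.86161 + 316.6 = 557.2528, v = 735.4·(-0.20930)/0.86161 + 241.1 = 62.4619
M3: Pc = R·M3+t = (+0.30282, -0.18607, +0.82596); u = 424.9·(+0.30282)/0.82596 + 316.6 = 472.3803, v = 735.4·(-0.18607)/0.82596 + 241.1 = 75.4304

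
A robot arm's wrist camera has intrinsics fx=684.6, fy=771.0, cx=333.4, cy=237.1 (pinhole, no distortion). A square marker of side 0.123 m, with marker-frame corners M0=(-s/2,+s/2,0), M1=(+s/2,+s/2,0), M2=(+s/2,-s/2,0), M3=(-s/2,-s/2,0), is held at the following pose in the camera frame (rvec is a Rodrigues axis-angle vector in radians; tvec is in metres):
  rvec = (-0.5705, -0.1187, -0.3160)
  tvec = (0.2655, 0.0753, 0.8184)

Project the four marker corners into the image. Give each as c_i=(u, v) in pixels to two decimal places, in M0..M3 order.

Intrinsics K: fx=684.6, fy=771.0, cx=333.4, cy=237.1
Marker side s = 0.123 m; corners in marker frame (Z=0):
  M0 = (-0.0615, +0.0615, 0)
  M1 = (+0.0615, +0.0615, 0)
  M2 = (+0.0615, -0.0615, 0)
  M3 = (-0.0615, -0.0615, 0)
rvec = (-0.5705, -0.1187, -0.3160), |rvec| = θ = 0.66288 rad = 37.980°
Rodrigues: sinθ=0.61539, 1−cosθ=0.21178; R = I + sinθ·[k]× + (1−cosθ)·[k]×²:
    [+0.94508 +0.32600 -0.02331]
    [-0.26072 +0.79501 +0.54771]
    [+0.19708 -0.51155 +0.83635]
t = (0.2655, 0.0753, 0.8184) m
M0: Pc = R·M0+t = (+0.22743, +0.14023, +0.77482); u = 684.6·(+0.22743)/0.77482 + 333.4 = 534.3450, v = 771.0·(+0.14023)/0.77482 + 237.1 = 376.6365
M1: Pc = R·M1+t = (+0.34367, +0.10816, +0.79906); u = 684.6·(+0.34367)/0.79906 + 333.4 = 627.8427, v = 771.0·(+0.10816)/0.79906 + 237.1 = 341.4605
M2: Pc = R·M2+t = (+0.30357, +0.01037, +0.86198); u = 684.6·(+0.30357)/0.86198 + 333.4 = 574.5035, v = 771.0·(+0.01037)/0.86198 + 237.1 = 246.3776
M3: Pc = R·M3+t = (+0.18733, +0.04244, +0.83774); u = 684.6·(+0.18733)/0.83774 + 333.4 = 486.4847, v = 771.0·(+0.04244)/0.83774 + 237.1 = 276.1602

c0=(534.34, 376.64) c1=(627.84, 341.46) c2=(574.50, 246.38) c3=(486.48, 276.16)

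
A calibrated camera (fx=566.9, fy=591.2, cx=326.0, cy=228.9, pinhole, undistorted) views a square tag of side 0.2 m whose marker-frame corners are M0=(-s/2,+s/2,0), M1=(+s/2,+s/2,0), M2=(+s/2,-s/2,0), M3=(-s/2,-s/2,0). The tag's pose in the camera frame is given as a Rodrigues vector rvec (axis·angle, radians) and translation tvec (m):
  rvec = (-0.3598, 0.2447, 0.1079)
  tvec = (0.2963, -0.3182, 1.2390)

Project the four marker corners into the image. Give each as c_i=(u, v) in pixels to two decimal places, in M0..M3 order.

c0=(411.22, 117.85) c1=(507.62, 119.15) c2=(511.29, 36.80) c3=(419.71, 38.81)

Intrinsics K: fx=566.9, fy=591.2, cx=326.0, cy=228.9
Marker side s = 0.2 m; corners in marker frame (Z=0):
  M0 = (-0.1000, +0.1000, 0)
  M1 = (+0.1000, +0.1000, 0)
  M2 = (+0.1000, -0.1000, 0)
  M3 = (-0.1000, -0.1000, 0)
rvec = (-0.3598, 0.2447, 0.1079), |rvec| = θ = 0.44830 rad = 25.686°
Rodrigues: sinθ=0.43344, 1−cosθ=0.09882; R = I + sinθ·[k]× + (1−cosθ)·[k]×²:
    [+0.96483 -0.14761 +0.21750]
    [+0.06103 +0.93062 +0.36085]
    [-0.25567 -0.33489 +0.90691]
t = (0.2963, -0.3182, 1.2390) m
M0: Pc = R·M0+t = (+0.18506, -0.23124, +1.23108); u = 566.9·(+0.18506)/1.23108 + 326.0 = 411.2163, v = 591.2·(-0.23124)/1.23108 + 228.9 = 117.8514
M1: Pc = R·M1+t = (+0.37802, -0.21903, +1.17994); u = 566.9·(+0.37802)/1.17994 + 326.0 = 507.6195, v = 591.2·(-0.21903)/1.17994 + 228.9 = 119.1549
M2: Pc = R·M2+t = (+0.40754, -0.40516, +1.24692); u = 566.9·(+0.40754)/1.24692 + 326.0 = 511.2860, v = 591.2·(-0.40516)/1.24692 + 228.9 = 36.8028
M3: Pc = R·M3+t = (+0.21458, -0.41737, +1.29806); u = 566.9·(+0.21458)/1.29806 + 326.0 = 419.7125, v = 591.2·(-0.41737)/1.29806 + 228.9 = 38.8107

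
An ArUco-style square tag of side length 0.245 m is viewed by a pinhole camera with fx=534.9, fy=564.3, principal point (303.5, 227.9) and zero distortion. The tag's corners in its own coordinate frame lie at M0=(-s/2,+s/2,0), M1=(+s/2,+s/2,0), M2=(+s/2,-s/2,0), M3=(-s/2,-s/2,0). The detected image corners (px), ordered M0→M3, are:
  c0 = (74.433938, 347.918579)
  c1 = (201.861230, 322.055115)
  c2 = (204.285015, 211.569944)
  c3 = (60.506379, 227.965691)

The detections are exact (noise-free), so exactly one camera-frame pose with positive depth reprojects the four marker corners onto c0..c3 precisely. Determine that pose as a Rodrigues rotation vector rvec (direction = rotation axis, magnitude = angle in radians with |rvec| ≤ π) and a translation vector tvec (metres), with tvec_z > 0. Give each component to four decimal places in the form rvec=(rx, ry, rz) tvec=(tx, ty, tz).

Intrinsics K: fx=534.9, fy=564.3, cx=303.5, cy=227.9
Marker side s = 0.245 m; corners in marker frame (Z=0):
  M0 = (-0.1225, +0.1225, 0)
  M1 = (+0.1225, +0.1225, 0)
  M2 = (+0.1225, -0.1225, 0)
  M3 = (-0.1225, -0.1225, 0)
Detected image corners:
  c0 = (74.433938, 347.918579) px
  c1 = (201.861230, 322.055115) px
  c2 = (204.285015, 211.569944) px
  c3 = (60.506379, 227.965691) px
Planar DLT: solve 8×8 A·h = b for H (H[2,2]=1):
  H  [+608.67697 +85.90417 +138.94676]
  H  [+29.78899 +600.83043 +280.17763]
  H  [+0.42237 +0.47426 +1.00000]
B = K⁻¹H; ‖b₁‖=0.999585, ‖b₂‖=0.999585; λ = 2/(‖b₁‖+‖b₂‖) = 1.000415, sign → tz>0 ⇒ λ=+1.000415
r₁ = λ·B[:,0] = (+0.89865,-0.11784,+0.42254); r₂ = λ·B[:,1] = (-0.10854,+0.87356,+0.47445)
r₃ = r₁×r₂ = (-0.42503,-0.47223,+0.77224); SVD([r₁ r₂ r₃]) → R = UVᵀ:
  R  [+0.89865 -0.10854 -0.42503]
  R  [-0.11784 +0.87356 -0.47223]
  R  [+0.42254 +0.47445 +0.77224]
t = (-0.30776, +0.09268, +1.00041) m
tr R = 2.544451; θ = arccos((tr R − 1)/2) = 0.688459 rad = 39.446°
axis k = ((R−Rᵀ)₃₂, (R−Rᵀ)₁₃, (R−Rᵀ)₂₁) / (2 sinθ) = (+0.745013, -0.667010, -0.007318)
rvec = θ·k = (+0.512911, -0.459209, -0.005038)

rvec=(0.5129, -0.4592, -0.0050) tvec=(-0.3078, 0.0927, 1.0004)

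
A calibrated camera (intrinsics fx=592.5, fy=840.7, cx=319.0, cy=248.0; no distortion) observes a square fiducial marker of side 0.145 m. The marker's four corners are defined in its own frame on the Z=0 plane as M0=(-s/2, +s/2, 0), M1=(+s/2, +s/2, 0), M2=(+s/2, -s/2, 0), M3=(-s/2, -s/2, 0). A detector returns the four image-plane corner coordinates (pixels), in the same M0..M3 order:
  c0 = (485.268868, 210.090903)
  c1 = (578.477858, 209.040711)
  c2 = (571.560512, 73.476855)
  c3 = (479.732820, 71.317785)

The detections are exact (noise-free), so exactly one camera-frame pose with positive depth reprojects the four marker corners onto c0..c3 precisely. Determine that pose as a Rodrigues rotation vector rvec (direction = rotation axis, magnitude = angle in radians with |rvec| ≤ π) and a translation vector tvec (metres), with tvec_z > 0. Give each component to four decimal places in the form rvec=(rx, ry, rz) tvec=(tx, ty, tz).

rvec=(-0.1014, -0.1409, -0.0211) tvec=(0.3098, -0.1117, 0.8728)

Intrinsics K: fx=592.5, fy=840.7, cx=319.0, cy=248.0
Marker side s = 0.145 m; corners in marker frame (Z=0):
  M0 = (-0.0725, +0.0725, 0)
  M1 = (+0.0725, +0.0725, 0)
  M2 = (+0.0725, -0.0725, 0)
  M3 = (-0.0725, -0.0725, 0)
Detected image corners:
  c0 = (485.268868, 210.090903) px
  c1 = (578.477858, 209.040711) px
  c2 = (571.560512, 73.476855) px
  c3 = (479.732820, 71.317785) px
Planar DLT: solve 8×8 A·h = b for H (H[2,2]=1):
  H  [+723.57970 -17.20388 +529.27701]
  H  [+26.72805 +929.80814 +140.41868]
  H  [+0.16182 -0.11386 +1.00000]
B = K⁻¹H; ‖b₁‖=1.145707, ‖b₂‖=1.145707; λ = 2/(‖b₁‖+‖b₂‖) = 0.872823, sign → tz>0 ⇒ λ=+0.872823
r₁ = λ·B[:,0] = (+0.98988,-0.01391,+0.14124); r₂ = λ·B[:,1] = (+0.02816,+0.99465,-0.09938)
r₃ = r₁×r₂ = (-0.13910,+0.10235,+0.98498); SVD([r₁ r₂ r₃]) → R = UVᵀ:
  R  [+0.98988 +0.02816 -0.13910]
  R  [-0.01391 +0.99465 +0.10235]
  R  [+0.14124 -0.09938 +0.98498]
t = (+0.30976, -0.11169, +0.87282) m
tr R = 2.969505; θ = arccos((tr R − 1)/2) = 0.174851 rad = 10.018°
axis k = ((R−Rᵀ)₃₂, (R−Rᵀ)₁₃, (R−Rᵀ)₂₁) / (2 sinθ) = (-0.579795, -0.805738, -0.120931)
rvec = θ·k = (-0.101378, -0.140884, -0.021145)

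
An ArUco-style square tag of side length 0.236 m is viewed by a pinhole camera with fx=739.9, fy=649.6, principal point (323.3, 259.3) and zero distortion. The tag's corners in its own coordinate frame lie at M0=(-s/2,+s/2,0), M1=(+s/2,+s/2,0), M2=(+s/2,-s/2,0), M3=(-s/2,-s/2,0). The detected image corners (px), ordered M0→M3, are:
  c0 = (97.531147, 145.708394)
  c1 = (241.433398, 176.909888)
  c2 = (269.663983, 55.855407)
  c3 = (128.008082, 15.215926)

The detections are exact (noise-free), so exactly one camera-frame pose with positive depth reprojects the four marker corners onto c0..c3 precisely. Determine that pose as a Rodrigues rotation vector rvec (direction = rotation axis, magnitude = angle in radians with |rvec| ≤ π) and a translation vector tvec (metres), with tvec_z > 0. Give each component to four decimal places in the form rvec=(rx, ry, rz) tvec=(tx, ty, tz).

rvec=(0.0379, -0.3892, 0.1995) tvec=(-0.2205, -0.2948, 1.1954)

Intrinsics K: fx=739.9, fy=649.6, cx=323.3, cy=259.3
Marker side s = 0.236 m; corners in marker frame (Z=0):
  M0 = (-0.1180, +0.1180, 0)
  M1 = (+0.1180, +0.1180, 0)
  M2 = (+0.1180, -0.1180, 0)
  M3 = (-0.1180, -0.1180, 0)
Detected image corners:
  c0 = (97.531147, 145.708394) px
  c1 = (241.433398, 176.909888) px
  c2 = (269.663983, 55.855407) px
  c3 = (128.008082, 15.215926) px
Planar DLT: solve 8×8 A·h = b for H (H[2,2]=1):
  H  [+663.61579 -124.42694 +186.84274]
  H  [+183.53755 +532.06695 +99.08793]
  H  [+0.31831 -0.00122 +1.00000]
B = K⁻¹H; ‖b₁‖=0.836526, ‖b₂‖=0.836526; λ = 2/(‖b₁‖+‖b₂‖) = 1.195420, sign → tz>0 ⇒ λ=+1.195420
r₁ = λ·B[:,0] = (+0.90590,+0.18586,+0.38052); r₂ = λ·B[:,1] = (-0.20039,+0.97971,-0.00146)
r₃ = r₁×r₂ = (-0.37307,-0.07493,+0.92477); SVD([r₁ r₂ r₃]) → R = UVᵀ:
  R  [+0.90590 -0.20039 -0.37307]
  R  [+0.18586 +0.97971 -0.07493]
  R  [+0.38052 -0.00146 +0.92477]
t = (-0.22047, -0.29483, +1.19542) m
tr R = 2.810390; θ = arccos((tr R − 1)/2) = 0.438958 rad = 25.150°
axis k = ((R−Rᵀ)₃₂, (R−Rᵀ)₁₃, (R−Rᵀ)₂₁) / (2 sinθ) = (+0.086430, -0.886585, +0.454420)
rvec = θ·k = (+0.037939, -0.389173, +0.199471)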